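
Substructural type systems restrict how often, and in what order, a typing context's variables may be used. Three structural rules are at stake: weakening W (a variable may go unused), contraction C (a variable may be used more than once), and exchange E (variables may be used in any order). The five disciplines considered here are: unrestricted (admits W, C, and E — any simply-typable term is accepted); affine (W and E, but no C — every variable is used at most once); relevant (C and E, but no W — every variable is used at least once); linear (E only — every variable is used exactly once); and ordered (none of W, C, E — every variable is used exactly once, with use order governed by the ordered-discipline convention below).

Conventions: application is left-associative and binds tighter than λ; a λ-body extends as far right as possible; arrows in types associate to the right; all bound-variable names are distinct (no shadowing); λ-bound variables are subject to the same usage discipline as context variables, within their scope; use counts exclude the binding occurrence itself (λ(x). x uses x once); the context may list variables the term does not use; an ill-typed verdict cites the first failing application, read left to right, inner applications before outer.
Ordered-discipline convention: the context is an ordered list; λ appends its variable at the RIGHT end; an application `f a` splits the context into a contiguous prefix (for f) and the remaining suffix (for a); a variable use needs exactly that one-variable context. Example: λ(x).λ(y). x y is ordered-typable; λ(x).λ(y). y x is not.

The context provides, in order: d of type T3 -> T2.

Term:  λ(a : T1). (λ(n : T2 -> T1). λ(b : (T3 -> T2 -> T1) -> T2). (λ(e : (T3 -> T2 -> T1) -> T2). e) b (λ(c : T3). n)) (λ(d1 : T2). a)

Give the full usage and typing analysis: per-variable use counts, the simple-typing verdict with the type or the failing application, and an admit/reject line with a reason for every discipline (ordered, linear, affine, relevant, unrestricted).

usage: d=0, a [bound]=1, n [bound]=1, b [bound]=1, e [bound]=1, c [bound]=0, d1 [bound]=0
uses in reading order: e, b, n, a
typing: the term checks, with type T1 -> ((T3 -> T2 -> T1) -> T2) -> T2
ordered ✗ (d, c, d1 never used (weakening))
linear ✗ (d, c, d1 never used (weakening))
affine ✓ (d, a, n, b, e, c, d1: no repeats, contraction unneeded)
relevant ✗ (d, c, d1 never used (weakening))
unrestricted ✓ (typability at T1 -> ((T3 -> T2 -> T1) -> T2) -> T2 is all that's needed)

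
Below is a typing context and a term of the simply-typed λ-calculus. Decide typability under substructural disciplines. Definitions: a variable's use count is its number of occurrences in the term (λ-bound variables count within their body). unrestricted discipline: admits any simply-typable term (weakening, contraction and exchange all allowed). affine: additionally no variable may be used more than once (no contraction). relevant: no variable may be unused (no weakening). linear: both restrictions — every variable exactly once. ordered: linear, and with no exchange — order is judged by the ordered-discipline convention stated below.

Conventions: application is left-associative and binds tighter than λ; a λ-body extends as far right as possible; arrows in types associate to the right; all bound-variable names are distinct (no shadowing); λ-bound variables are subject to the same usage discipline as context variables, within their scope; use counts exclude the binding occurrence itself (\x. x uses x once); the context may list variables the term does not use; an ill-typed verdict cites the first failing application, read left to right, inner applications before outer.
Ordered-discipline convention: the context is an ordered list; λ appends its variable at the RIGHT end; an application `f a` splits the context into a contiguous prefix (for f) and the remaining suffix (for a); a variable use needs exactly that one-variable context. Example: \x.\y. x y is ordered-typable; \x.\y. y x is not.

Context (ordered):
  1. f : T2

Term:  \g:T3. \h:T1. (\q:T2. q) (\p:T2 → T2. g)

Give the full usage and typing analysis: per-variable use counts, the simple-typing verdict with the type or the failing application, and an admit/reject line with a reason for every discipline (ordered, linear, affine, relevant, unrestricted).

variable uses: f=0, g [bound]=1, h [bound]=0, q [bound]=1, p [bound]=0
uses in reading order: q, g
typing: ill-typed: argument of type (T2 → T2) → T3 where T2 is required
ordered ✗ (a type mismatch blocks all five)
linear ✗ (the type mismatch rejects it)
affine ✗ (not simply typable)
relevant ✗ (fails simple typing)
unrestricted ✗ (a type mismatch blocks all five)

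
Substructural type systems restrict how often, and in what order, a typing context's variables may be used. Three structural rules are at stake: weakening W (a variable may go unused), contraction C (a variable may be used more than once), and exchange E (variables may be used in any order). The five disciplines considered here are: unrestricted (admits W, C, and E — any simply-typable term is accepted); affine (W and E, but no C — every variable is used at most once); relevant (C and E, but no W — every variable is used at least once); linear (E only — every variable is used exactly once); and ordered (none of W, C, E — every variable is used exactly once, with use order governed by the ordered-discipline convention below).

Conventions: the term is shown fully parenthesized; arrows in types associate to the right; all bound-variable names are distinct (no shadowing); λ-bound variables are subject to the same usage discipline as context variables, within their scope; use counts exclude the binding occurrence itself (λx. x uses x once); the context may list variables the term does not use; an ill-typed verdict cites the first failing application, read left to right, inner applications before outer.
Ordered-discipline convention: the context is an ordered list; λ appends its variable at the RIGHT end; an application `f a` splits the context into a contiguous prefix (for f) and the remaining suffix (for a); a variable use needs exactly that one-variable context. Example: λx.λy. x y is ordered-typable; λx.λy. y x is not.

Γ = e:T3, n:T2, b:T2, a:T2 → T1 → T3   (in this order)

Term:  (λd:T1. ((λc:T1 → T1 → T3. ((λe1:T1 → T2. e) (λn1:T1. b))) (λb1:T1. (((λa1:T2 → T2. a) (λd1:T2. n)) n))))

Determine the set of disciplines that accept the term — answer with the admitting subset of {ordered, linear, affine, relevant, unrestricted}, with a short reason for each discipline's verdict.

admitting disciplines: unrestricted
counts: e=1, n=2, b=1, a=1, d [bound]=0, c [bound]=0, e1 [bound]=0, n1 [bound]=0, b1 [bound]=0, a1 [bound]=0, d1 [bound]=0
left-to-right use order: e, b, a, n, n
typing: ✓ — T1 → T3
ordered: ✗, repeated use of n ×2; d, c, e1, n1, b1, a1, d1 never used (weakening)
linear: ✗, repeated use of n ×2; d, c, e1, n1, b1, a1, d1 never used (weakening)
affine: ✗, repeated use of n ×2
relevant: ✗, d, c, e1, n1, b1, a1, d1 never used (weakening)
unrestricted: ✓, well-typed at T1 → T3; no restrictions here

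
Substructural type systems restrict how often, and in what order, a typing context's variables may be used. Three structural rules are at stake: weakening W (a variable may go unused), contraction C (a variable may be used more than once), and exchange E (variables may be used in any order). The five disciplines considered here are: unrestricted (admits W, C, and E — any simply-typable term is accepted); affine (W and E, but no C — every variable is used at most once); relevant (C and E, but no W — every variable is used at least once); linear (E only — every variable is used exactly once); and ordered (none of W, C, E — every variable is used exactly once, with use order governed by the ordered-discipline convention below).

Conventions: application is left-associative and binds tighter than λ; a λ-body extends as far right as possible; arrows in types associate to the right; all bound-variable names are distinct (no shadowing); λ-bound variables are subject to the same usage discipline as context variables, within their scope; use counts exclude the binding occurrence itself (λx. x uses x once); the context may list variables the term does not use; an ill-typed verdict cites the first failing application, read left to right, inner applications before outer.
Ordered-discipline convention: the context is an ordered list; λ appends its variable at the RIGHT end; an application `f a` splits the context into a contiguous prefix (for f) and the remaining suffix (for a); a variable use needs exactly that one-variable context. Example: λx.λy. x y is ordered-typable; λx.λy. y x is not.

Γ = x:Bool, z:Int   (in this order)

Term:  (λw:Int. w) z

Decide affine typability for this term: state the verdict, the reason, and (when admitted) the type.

yes — none of x, z, w used more than once; term : Int
variable uses: x: 0×; z: 1×; w [bound]: 1×
uses in reading order: w, z
typing: ✓ — Int
across the five disciplines: ordered ✗ · linear ✗ · affine ✓ · relevant ✗ · unrestricted ✓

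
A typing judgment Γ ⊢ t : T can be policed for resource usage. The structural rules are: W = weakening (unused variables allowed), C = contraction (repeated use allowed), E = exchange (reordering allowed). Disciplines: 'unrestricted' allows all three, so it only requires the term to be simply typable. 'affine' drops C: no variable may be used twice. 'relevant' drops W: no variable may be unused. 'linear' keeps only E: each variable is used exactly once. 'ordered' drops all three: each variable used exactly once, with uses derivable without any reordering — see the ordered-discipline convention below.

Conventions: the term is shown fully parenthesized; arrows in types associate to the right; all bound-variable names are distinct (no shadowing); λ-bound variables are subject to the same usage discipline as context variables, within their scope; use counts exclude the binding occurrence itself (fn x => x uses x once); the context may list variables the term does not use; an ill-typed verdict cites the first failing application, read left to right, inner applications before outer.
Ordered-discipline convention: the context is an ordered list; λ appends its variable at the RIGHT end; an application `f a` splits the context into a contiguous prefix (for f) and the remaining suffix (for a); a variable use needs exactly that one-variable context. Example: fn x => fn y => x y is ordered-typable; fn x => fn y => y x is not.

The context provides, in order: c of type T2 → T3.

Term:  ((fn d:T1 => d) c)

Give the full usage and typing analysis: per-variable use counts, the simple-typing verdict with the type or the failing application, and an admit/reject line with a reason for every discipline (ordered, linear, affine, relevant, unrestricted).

usage: c: 1; d [bound]: 1
order of uses: d, c
typing: ill-typed: an application expects T1 but receives T2 → T3
ordered ✗ (not simply typable)
linear ✗ (fails simple typing)
affine ✗ (a type mismatch blocks all five)
relevant ✗ (the type mismatch rejects it)
unrestricted ✗ (not simply typable)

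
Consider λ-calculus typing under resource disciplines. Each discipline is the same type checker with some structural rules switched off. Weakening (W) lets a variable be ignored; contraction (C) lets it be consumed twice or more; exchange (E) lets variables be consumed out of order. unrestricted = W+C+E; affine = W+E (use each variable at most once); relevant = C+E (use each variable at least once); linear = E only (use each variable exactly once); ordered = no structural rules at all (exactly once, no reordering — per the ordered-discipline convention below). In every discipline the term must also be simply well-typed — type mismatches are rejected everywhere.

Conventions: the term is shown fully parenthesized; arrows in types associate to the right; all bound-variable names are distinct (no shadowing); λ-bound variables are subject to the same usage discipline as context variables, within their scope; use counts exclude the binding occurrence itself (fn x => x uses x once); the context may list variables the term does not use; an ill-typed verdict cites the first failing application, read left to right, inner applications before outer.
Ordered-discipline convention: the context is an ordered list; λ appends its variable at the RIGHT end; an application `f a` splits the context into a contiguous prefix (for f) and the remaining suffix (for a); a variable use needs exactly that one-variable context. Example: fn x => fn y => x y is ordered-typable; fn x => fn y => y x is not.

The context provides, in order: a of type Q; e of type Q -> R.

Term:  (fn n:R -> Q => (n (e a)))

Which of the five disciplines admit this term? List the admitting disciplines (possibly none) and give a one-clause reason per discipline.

admitted in: linear, affine, relevant, unrestricted
variable uses: a: 1×; e: 1×; n [bound]: 1×
order of uses: n, e, a
typing: the term checks, with type (R -> Q) -> Q
ordered: ✗ — no ordered split (uses run n, e, a)
linear: ✓ — each of a, e, n used exactly once
affine: ✓ — a, e, n: no repeats, contraction unneeded
relevant: ✓ — none of a, e, n goes unused
unrestricted: ✓ — typability at (R -> Q) -> Q is all that's needed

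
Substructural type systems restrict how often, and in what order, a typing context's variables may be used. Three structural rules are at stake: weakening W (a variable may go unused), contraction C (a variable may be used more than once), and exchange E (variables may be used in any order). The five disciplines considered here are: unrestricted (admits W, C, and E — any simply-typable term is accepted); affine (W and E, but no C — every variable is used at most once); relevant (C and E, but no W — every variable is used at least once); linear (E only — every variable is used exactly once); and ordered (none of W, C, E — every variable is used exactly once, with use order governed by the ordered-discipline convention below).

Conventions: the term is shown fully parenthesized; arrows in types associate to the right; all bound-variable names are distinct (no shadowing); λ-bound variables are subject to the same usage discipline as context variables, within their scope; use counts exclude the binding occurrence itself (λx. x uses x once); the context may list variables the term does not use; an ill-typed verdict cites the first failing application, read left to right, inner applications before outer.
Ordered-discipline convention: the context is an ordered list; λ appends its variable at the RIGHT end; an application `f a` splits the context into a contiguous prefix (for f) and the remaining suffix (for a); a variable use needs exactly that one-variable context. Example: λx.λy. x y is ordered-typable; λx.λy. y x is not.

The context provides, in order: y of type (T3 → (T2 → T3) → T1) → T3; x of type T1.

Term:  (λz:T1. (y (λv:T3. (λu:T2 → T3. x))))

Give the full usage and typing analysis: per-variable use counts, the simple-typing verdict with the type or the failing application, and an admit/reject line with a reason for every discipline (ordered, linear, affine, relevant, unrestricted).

variable uses: y: 1, x: 1, z (bound): 0, v (bound): 0, u (bound): 0
use order (left to right): y, x
typing: well-typed — term : T1 → T3
ordered: ✗, unused: z, v, u — weakening required
linear: ✗, unused: z, v, u — weakening required
affine: ✓, y, x, z, v, u: no repeats, contraction unneeded
relevant: ✗, unused: z, v, u — weakening required
unrestricted: ✓, type-checks (T1 → T3) and nothing is barred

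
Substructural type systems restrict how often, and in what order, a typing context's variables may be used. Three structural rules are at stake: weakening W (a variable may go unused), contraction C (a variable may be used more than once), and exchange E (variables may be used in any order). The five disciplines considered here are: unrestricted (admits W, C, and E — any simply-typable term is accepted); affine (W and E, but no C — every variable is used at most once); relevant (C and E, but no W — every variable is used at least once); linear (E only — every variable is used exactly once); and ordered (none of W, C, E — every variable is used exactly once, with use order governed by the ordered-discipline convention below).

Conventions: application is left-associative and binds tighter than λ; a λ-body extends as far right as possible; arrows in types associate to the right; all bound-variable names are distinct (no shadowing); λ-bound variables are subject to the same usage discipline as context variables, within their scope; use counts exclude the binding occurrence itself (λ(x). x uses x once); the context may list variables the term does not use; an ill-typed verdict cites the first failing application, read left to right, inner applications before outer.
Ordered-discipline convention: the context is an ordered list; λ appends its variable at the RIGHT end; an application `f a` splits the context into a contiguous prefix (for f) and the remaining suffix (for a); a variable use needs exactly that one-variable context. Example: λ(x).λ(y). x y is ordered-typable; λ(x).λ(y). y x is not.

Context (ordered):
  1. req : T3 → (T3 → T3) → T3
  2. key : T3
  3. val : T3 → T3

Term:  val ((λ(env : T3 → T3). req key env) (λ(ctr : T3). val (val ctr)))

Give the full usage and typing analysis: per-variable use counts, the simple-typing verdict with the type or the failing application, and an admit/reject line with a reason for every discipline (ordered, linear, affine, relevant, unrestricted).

use counts: req: 1×, key: 1×, val: 3×, env (bound): 1×, ctr (bound): 1×
uses in reading order: val, req, key, env, val, val, ctr
typing: ✓ — T3
ordered: ✗, val ×3 used more than once (contraction)
linear: ✗, val ×3 used more than once (contraction)
affine: ✗, val ×3 used more than once (contraction)
relevant: ✓, every one of req, key, val, env, ctr appears
unrestricted: ✓, type-checks (T3) and nothing is barred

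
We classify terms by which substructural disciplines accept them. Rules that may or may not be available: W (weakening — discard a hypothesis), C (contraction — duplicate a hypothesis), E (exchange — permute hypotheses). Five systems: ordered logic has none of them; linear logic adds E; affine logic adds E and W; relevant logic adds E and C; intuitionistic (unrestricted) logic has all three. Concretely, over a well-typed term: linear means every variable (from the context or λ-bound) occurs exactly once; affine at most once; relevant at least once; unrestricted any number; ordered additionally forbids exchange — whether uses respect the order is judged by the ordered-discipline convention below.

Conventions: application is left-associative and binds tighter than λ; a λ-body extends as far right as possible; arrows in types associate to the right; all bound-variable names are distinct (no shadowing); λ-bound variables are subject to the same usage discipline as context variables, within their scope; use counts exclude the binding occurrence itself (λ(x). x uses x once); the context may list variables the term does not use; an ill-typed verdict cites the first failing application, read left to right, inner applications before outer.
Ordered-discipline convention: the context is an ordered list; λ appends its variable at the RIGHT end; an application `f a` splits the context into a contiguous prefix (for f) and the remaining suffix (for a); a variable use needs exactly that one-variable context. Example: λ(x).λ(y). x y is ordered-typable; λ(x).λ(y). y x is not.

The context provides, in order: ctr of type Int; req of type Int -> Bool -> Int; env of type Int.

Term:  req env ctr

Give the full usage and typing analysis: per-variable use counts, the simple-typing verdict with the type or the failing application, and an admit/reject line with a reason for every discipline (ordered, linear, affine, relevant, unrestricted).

counts: ctr=1; req=1; env=1
uses in reading order: req, env, ctr
typing: ill-typed: an argument Int mismatches the expected Bool
ordered ✗ (not simply typable)
linear ✗ (fails simple typing)
affine ✗ (a type mismatch blocks all five)
relevant ✗ (the type mismatch rejects it)
unrestricted ✗ (not simply typable)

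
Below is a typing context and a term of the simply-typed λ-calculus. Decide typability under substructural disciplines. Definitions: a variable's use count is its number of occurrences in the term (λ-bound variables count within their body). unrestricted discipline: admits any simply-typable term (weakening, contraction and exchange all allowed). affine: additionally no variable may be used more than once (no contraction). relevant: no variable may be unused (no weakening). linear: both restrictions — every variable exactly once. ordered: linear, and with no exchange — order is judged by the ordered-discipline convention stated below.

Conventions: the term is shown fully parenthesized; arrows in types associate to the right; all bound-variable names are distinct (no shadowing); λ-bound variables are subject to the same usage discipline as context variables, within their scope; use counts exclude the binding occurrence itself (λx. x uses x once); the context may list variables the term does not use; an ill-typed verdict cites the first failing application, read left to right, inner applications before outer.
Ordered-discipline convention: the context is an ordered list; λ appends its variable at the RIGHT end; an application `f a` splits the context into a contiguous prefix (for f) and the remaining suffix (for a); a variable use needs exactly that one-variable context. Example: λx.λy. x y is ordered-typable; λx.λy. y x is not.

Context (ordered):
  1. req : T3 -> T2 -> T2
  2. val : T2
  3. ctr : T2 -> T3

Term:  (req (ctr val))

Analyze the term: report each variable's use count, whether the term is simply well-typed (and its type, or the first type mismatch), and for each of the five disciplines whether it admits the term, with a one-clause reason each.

counts: req: 1×; val: 1×; ctr: 1×
uses in reading order: req, ctr, val
typing: ✓ — T2 -> T2
ordered: ✗ — no contiguous prefix/suffix split fits req, ctr, val
linear: ✓ — each of req, val, ctr used exactly once
affine: ✓ — no duplicate uses among req, val, ctr
relevant: ✓ — none of req, val, ctr goes unused
unrestricted: ✓ — simply typable at T2 -> T2; W, C, E all held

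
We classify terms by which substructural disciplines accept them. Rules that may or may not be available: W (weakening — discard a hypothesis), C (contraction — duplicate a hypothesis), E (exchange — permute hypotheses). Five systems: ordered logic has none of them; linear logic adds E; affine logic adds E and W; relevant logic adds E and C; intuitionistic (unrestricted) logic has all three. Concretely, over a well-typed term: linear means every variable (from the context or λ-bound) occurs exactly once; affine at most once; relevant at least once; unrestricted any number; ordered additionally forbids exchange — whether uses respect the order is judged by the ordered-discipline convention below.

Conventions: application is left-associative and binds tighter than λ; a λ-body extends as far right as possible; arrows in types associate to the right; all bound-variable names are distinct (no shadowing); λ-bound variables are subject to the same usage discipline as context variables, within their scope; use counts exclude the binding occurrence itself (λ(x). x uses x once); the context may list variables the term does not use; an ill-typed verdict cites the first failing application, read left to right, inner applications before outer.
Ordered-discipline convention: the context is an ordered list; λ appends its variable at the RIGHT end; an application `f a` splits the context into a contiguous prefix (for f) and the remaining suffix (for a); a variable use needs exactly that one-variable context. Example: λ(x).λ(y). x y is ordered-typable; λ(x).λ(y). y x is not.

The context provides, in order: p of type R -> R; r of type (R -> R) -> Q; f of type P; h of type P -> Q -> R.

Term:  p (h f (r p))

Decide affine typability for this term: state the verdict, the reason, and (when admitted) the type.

no — uses contraction: p ×2
use counts: p ×2; r ×1; f ×1; h ×1
uses in reading order: p, h, f, r, p
typing: ✓ — R
summary: ordered ✗; linear ✗; affine ✗; relevant ✓; unrestricted ✓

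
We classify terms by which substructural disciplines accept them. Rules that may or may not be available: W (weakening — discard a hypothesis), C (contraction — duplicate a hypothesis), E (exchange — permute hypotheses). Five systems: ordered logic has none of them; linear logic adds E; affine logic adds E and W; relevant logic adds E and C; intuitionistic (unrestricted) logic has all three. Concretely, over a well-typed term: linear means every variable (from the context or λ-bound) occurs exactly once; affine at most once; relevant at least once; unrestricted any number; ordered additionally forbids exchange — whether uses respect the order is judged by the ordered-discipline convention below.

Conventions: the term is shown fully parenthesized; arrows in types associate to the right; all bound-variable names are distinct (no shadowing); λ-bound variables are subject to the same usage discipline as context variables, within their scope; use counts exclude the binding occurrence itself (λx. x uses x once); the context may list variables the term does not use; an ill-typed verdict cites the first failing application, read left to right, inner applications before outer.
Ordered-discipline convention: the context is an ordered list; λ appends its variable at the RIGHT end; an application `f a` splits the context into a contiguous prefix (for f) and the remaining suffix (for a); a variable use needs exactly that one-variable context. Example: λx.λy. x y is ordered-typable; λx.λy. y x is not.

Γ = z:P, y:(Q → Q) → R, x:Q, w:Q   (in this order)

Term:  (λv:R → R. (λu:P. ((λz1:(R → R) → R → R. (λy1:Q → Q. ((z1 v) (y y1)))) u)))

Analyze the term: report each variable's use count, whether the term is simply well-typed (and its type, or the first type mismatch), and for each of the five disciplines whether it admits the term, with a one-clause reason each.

variable uses: z ×0, y ×1, x ×0, w ×0, v (bound) ×1, u (bound) ×1, z1 (bound) ×1, y1 (bound) ×1
uses in reading order: z1, v, y, y1, u
typing: ill-typed: an argument P mismatches the expected (R → R) → R → R
ordered: ✗ — a type mismatch blocks all five
linear: ✗ — the type mismatch rejects it
affine: ✗ — not simply typable
relevant: ✗ — fails simple typing
unrestricted: ✗ — a type mismatch blocks all five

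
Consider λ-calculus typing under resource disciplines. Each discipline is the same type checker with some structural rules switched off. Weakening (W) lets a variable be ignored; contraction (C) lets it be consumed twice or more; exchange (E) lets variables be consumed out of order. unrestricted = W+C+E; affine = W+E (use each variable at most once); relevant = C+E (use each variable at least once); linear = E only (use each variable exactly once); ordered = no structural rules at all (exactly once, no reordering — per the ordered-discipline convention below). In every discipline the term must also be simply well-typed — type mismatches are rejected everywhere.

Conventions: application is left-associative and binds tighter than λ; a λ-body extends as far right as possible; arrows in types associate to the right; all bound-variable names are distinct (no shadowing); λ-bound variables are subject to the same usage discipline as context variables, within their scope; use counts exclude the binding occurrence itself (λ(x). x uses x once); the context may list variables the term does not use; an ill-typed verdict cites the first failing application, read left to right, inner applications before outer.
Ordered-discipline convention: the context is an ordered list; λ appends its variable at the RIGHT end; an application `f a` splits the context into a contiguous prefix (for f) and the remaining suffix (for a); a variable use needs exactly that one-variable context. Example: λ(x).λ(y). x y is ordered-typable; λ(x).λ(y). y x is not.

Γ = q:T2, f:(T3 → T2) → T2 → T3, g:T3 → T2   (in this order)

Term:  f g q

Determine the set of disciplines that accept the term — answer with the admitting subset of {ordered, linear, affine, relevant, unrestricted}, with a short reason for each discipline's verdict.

accepted by: linear, affine, relevant, unrestricted
usage: q: 1, f: 1, g: 1
left-to-right use order: f, g, q
typing: ✓ — T3
ordered ✗ (no ordered split (uses run f, g, q))
linear ✓ (exactly-once usage across q, f, g)
affine ✓ (q, f, g: no repeats, contraction unneeded)
relevant ✓ (every one of q, f, g appears)
unrestricted ✓ (well-typed at T3; no restrictions here)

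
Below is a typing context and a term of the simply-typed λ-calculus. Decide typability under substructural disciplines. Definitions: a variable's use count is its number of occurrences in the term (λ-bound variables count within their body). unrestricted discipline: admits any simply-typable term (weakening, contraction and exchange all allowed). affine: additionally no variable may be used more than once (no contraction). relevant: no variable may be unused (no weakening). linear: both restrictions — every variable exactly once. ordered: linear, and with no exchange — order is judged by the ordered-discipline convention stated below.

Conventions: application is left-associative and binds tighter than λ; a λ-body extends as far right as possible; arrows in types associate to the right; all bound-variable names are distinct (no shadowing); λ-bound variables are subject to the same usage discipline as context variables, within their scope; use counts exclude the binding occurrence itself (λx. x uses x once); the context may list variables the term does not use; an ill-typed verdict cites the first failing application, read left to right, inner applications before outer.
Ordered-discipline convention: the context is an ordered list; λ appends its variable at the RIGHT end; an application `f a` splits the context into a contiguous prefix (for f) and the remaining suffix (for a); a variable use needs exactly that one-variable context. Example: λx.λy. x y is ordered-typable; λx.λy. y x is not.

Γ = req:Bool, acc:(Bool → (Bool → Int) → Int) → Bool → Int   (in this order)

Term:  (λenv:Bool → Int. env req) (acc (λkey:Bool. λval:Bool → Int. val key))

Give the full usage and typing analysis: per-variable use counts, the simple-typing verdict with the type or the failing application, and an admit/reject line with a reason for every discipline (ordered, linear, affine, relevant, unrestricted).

usage: req: 1×, acc: 1×, env (λ-bound): 1×, key (λ-bound): 1×, val (λ-bound): 1×
left-to-right use order: env, req, acc, val, key
typing: the term checks, with type Int
ordered: ✗ — needs exchange: uses follow env, req, acc, val, key
linear: ✓ — exactly-once usage across req, acc, env, key, val
affine: ✓ — req, acc, env, key, val: no repeats, contraction unneeded
relevant: ✓ — at least one use each (req, acc, env, key, val)
unrestricted: ✓ — typability at Int is all that's needed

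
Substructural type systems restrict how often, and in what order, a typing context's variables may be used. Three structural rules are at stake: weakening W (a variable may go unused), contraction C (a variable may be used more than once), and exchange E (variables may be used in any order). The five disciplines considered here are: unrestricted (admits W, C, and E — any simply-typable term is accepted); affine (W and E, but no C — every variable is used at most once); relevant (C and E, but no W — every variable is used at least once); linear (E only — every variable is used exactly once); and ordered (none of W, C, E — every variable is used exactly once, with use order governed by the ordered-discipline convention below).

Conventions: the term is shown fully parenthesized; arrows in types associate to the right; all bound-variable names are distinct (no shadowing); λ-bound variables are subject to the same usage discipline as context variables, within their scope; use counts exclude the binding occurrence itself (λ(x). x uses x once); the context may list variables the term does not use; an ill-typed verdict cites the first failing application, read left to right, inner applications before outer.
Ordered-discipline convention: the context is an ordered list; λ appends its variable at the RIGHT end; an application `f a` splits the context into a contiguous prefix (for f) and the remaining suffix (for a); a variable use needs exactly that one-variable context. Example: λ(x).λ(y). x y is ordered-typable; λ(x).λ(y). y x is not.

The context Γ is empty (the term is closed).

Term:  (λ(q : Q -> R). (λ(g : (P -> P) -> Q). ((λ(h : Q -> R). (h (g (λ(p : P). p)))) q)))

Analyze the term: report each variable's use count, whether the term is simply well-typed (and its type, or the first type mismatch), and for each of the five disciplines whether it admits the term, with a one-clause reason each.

counts: q (bound) ×1, g (bound) ×1, h (bound) ×1, p (bound) ×1
use order (left to right): h, g, p, q
typing: ✓ — (Q -> R) -> ((P -> P) -> Q) -> R
ordered: ✗, no ordered split (uses run h, g, p, q)
linear: ✓, q, g, h, p: one use apiece
affine: ✓, no duplicate uses among q, g, h, p
relevant: ✓, q, g, h, p: all used, weakening unneeded
unrestricted: ✓, simply typable at (Q -> R) -> ((P -> P) -> Q) -> R; W, C, E all held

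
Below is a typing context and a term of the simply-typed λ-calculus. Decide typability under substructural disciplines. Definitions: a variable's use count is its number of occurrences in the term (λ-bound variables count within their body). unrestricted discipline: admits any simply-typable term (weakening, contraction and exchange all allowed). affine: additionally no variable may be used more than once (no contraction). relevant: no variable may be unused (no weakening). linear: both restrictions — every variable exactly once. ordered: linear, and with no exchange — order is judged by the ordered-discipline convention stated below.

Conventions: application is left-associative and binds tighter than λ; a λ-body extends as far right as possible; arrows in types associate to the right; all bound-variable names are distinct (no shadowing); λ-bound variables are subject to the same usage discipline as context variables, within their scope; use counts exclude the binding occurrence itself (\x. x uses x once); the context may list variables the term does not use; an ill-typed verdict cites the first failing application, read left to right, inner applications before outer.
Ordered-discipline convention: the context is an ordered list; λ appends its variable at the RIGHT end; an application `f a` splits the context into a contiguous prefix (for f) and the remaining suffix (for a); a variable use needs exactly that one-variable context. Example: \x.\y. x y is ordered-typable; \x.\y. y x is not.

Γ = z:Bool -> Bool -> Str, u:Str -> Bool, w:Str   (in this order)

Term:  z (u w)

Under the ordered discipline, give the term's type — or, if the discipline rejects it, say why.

term : Bool -> Str
use counts: z: 1×, u: 1×, w: 1×
uses in reading order: z, u, w
typing: the term checks, with type Bool -> Str
all disciplines: ordered ✓ | linear ✓ | affine ✓ | relevant ✓ | unrestricted ✓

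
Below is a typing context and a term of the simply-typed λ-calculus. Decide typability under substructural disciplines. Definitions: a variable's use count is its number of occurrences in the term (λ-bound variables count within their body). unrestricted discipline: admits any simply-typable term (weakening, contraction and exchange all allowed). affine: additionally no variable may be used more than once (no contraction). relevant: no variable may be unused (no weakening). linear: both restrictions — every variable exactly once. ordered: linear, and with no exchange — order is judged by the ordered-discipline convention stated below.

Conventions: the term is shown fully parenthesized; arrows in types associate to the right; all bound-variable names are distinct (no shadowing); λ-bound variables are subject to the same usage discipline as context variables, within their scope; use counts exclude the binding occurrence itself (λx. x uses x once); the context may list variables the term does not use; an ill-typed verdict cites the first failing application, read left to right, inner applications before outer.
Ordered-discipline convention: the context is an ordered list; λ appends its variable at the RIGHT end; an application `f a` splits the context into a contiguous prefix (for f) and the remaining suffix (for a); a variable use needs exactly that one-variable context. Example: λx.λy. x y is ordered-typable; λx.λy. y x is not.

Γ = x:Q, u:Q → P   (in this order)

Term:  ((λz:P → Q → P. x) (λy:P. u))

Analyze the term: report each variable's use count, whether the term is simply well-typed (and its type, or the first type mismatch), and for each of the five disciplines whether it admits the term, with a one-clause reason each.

variable uses: x: 1, u: 1, z [bound]: 0, y [bound]: 0
uses in reading order: x, u
typing: ✓ — Q
ordered: ✗, unused: z, y — weakening required
linear: ✗, unused: z, y — weakening required
affine: ✓, no duplicate uses among x, u, z, y
relevant: ✗, unused: z, y — weakening required
unrestricted: ✓, simply typable at Q; W, C, E all held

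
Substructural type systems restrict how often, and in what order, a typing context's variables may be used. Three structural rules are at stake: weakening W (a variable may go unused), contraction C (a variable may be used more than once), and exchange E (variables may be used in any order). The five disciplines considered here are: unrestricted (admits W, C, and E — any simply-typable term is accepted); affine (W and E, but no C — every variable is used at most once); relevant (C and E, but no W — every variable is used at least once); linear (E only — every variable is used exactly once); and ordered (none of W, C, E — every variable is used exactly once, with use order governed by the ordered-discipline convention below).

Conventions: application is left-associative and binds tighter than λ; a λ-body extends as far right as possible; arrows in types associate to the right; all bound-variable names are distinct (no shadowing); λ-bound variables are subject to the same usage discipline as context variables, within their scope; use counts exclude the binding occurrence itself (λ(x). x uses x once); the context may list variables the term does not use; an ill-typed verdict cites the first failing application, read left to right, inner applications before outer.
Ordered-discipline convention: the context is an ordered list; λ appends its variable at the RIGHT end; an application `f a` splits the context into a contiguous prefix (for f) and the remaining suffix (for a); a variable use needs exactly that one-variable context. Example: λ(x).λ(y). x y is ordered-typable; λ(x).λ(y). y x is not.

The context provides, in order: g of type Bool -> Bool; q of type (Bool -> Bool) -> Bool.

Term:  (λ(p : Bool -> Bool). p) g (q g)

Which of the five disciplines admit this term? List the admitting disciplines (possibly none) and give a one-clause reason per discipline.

admitting disciplines: relevant, unrestricted
use counts: g=2, q=1, p (bound)=1
uses in reading order: p, g, q, g
typing: well-typed at Bool
ordered: ✗, needs contraction — g ×2
linear: ✗, needs contraction — g ×2
affine: ✗, needs contraction — g ×2
relevant: ✓, at least one use each (g, q, p)
unrestricted: ✓, type-checks (Bool) and nothing is barred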